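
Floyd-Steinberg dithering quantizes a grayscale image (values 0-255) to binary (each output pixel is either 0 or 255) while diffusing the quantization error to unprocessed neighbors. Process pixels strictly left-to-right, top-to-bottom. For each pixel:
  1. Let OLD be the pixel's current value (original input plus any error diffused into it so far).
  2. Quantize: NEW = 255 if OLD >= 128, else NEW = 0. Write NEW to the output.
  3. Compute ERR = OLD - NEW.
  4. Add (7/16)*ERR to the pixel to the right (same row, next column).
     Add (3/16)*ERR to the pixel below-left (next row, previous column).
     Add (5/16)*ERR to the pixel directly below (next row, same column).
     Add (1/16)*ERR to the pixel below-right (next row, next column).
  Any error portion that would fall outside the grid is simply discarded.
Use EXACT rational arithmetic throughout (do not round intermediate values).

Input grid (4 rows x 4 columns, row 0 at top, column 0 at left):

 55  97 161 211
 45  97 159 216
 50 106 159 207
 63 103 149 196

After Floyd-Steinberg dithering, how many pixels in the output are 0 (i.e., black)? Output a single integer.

Answer: 8

Derivation:
(0,0): OLD=55 → NEW=0, ERR=55
(0,1): OLD=1937/16 → NEW=0, ERR=1937/16
(0,2): OLD=54775/256 → NEW=255, ERR=-10505/256
(0,3): OLD=790721/4096 → NEW=255, ERR=-253759/4096
(1,0): OLD=21731/256 → NEW=0, ERR=21731/256
(1,1): OLD=343477/2048 → NEW=255, ERR=-178763/2048
(1,2): OLD=6811737/65536 → NEW=0, ERR=6811737/65536
(1,3): OLD=251184575/1048576 → NEW=255, ERR=-16202305/1048576
(2,0): OLD=1971351/32768 → NEW=0, ERR=1971351/32768
(2,1): OLD=136144237/1048576 → NEW=255, ERR=-131242643/1048576
(2,2): OLD=269210529/2097152 → NEW=255, ERR=-265563231/2097152
(2,3): OLD=5142777341/33554432 → NEW=255, ERR=-3413602819/33554432
(3,0): OLD=978652839/16777216 → NEW=0, ERR=978652839/16777216
(3,1): OLD=18635824569/268435456 → NEW=0, ERR=18635824569/268435456
(3,2): OLD=484915846983/4294967296 → NEW=0, ERR=484915846983/4294967296
(3,3): OLD=14134849067889/68719476736 → NEW=255, ERR=-3388617499791/68719476736
Output grid:
  Row 0: ..##  (2 black, running=2)
  Row 1: .#.#  (2 black, running=4)
  Row 2: .###  (1 black, running=5)
  Row 3: ...#  (3 black, running=8)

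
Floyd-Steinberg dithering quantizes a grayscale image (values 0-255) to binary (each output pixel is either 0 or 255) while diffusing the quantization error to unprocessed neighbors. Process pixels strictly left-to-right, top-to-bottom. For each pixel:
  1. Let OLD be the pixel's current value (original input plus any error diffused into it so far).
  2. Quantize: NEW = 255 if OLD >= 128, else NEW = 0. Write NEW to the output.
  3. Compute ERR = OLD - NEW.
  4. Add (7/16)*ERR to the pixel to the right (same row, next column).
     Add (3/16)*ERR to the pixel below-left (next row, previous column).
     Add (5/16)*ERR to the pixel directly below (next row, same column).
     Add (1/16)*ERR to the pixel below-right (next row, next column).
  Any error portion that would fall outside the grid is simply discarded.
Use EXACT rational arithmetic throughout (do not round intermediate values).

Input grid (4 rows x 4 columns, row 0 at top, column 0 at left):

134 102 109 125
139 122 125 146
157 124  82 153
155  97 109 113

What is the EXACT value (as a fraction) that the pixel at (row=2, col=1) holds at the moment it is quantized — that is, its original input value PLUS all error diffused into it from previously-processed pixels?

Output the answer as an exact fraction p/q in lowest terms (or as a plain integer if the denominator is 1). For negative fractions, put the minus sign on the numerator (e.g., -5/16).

(0,0): OLD=134 → NEW=255, ERR=-121
(0,1): OLD=785/16 → NEW=0, ERR=785/16
(0,2): OLD=33399/256 → NEW=255, ERR=-31881/256
(0,3): OLD=288833/4096 → NEW=0, ERR=288833/4096
(1,0): OLD=28259/256 → NEW=0, ERR=28259/256
(1,1): OLD=316853/2048 → NEW=255, ERR=-205387/2048
(1,2): OLD=3833561/65536 → NEW=0, ERR=3833561/65536
(1,3): OLD=194872127/1048576 → NEW=255, ERR=-72514753/1048576
(2,0): OLD=5658775/32768 → NEW=255, ERR=-2697065/32768
(2,1): OLD=78137581/1048576 → NEW=0, ERR=78137581/1048576
Target (2,1): original=124, with diffused error = 78137581/1048576

Answer: 78137581/1048576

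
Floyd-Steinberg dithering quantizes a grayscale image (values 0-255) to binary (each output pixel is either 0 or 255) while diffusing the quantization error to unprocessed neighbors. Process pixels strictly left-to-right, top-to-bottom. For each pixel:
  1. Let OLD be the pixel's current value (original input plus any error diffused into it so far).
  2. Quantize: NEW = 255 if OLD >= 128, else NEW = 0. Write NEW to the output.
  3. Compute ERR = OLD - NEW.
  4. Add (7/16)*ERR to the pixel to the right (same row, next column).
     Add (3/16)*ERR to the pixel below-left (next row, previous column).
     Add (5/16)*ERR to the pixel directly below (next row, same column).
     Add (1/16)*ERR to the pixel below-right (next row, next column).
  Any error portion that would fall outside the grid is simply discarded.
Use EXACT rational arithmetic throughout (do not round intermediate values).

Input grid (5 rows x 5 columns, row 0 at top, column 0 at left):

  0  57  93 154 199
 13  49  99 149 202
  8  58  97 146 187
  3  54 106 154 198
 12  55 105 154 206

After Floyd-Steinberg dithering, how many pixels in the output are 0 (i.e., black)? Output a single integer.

Answer: 15

Derivation:
(0,0): OLD=0 → NEW=0, ERR=0
(0,1): OLD=57 → NEW=0, ERR=57
(0,2): OLD=1887/16 → NEW=0, ERR=1887/16
(0,3): OLD=52633/256 → NEW=255, ERR=-12647/256
(0,4): OLD=726575/4096 → NEW=255, ERR=-317905/4096
(1,0): OLD=379/16 → NEW=0, ERR=379/16
(1,1): OLD=12709/128 → NEW=0, ERR=12709/128
(1,2): OLD=711041/4096 → NEW=255, ERR=-333439/4096
(1,3): OLD=1487097/16384 → NEW=0, ERR=1487097/16384
(1,4): OLD=56195259/262144 → NEW=255, ERR=-10651461/262144
(2,0): OLD=69671/2048 → NEW=0, ERR=69671/2048
(2,1): OLD=5906629/65536 → NEW=0, ERR=5906629/65536
(2,2): OLD=140735327/1048576 → NEW=255, ERR=-126651553/1048576
(2,3): OLD=1825605789/16777216 → NEW=0, ERR=1825605789/16777216
(2,4): OLD=61090990603/268435456 → NEW=255, ERR=-7360050677/268435456
(3,0): OLD=32012975/1048576 → NEW=0, ERR=32012975/1048576
(3,1): OLD=629153851/8388608 → NEW=0, ERR=629153851/8388608
(3,2): OLD=34119102401/268435456 → NEW=0, ERR=34119102401/268435456
(3,3): OLD=123975524239/536870912 → NEW=255, ERR=-12926558321/536870912
(3,4): OLD=1595140019447/8589934592 → NEW=255, ERR=-595293301513/8589934592
(4,0): OLD=4778593289/134217728 → NEW=0, ERR=4778593289/134217728
(4,1): OLD=514340752289/4294967296 → NEW=0, ERR=514340752289/4294967296
(4,2): OLD=13557347887391/68719476736 → NEW=255, ERR=-3966118680289/68719476736
(4,3): OLD=127736413568385/1099511627776 → NEW=0, ERR=127736413568385/1099511627776
(4,4): OLD=4110683915718663/17592186044416 → NEW=255, ERR=-375323525607417/17592186044416
Output grid:
  Row 0: ...##  (3 black, running=3)
  Row 1: ..#.#  (3 black, running=6)
  Row 2: ..#.#  (3 black, running=9)
  Row 3: ...##  (3 black, running=12)
  Row 4: ..#.#  (3 black, running=15)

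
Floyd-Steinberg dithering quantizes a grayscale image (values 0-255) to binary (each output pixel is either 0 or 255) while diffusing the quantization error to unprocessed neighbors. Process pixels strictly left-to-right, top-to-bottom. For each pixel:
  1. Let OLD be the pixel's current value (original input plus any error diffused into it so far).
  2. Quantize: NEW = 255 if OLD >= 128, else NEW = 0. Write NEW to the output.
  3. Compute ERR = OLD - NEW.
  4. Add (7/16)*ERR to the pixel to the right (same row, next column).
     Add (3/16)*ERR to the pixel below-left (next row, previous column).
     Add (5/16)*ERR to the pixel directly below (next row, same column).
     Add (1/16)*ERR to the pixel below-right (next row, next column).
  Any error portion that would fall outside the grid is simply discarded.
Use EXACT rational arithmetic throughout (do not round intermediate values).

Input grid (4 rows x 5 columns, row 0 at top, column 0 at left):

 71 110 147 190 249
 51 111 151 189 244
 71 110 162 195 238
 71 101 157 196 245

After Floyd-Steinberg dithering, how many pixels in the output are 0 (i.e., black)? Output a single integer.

(0,0): OLD=71 → NEW=0, ERR=71
(0,1): OLD=2257/16 → NEW=255, ERR=-1823/16
(0,2): OLD=24871/256 → NEW=0, ERR=24871/256
(0,3): OLD=952337/4096 → NEW=255, ERR=-92143/4096
(0,4): OLD=15673463/65536 → NEW=255, ERR=-1038217/65536
(1,0): OLD=13267/256 → NEW=0, ERR=13267/256
(1,1): OLD=247237/2048 → NEW=0, ERR=247237/2048
(1,2): OLD=14603817/65536 → NEW=255, ERR=-2107863/65536
(1,3): OLD=44826677/262144 → NEW=255, ERR=-22020043/262144
(1,4): OLD=842608383/4194304 → NEW=255, ERR=-226939137/4194304
(2,0): OLD=3598919/32768 → NEW=0, ERR=3598919/32768
(2,1): OLD=202358909/1048576 → NEW=255, ERR=-65027971/1048576
(2,2): OLD=1956428983/16777216 → NEW=0, ERR=1956428983/16777216
(2,3): OLD=55730620469/268435456 → NEW=255, ERR=-12720420811/268435456
(2,4): OLD=837990222899/4294967296 → NEW=255, ERR=-257226437581/4294967296
(3,0): OLD=1571925463/16777216 → NEW=0, ERR=1571925463/16777216
(3,1): OLD=20312577547/134217728 → NEW=255, ERR=-13912943093/134217728
(3,2): OLD=581234557801/4294967296 → NEW=255, ERR=-513982102679/4294967296
(3,3): OLD=1072834445441/8589934592 → NEW=0, ERR=1072834445441/8589934592
(3,4): OLD=38203066876965/137438953472 → NEW=255, ERR=3156133741605/137438953472
Output grid:
  Row 0: .#.##  (2 black, running=2)
  Row 1: ..###  (2 black, running=4)
  Row 2: .#.##  (2 black, running=6)
  Row 3: .##.#  (2 black, running=8)

Answer: 8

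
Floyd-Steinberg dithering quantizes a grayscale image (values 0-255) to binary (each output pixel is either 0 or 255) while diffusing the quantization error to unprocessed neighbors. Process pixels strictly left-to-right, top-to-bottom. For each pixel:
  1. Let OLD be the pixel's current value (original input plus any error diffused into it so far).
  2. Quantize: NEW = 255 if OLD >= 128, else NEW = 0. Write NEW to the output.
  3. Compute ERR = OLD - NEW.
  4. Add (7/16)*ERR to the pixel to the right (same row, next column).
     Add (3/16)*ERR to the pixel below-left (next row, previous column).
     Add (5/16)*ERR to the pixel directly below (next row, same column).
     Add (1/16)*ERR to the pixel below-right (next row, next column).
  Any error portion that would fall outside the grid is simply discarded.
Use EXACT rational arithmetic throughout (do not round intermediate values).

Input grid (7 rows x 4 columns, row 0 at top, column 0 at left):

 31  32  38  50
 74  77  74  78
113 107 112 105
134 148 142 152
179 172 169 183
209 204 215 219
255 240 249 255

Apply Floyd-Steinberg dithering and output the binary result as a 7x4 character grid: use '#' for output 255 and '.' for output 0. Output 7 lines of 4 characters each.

(0,0): OLD=31 → NEW=0, ERR=31
(0,1): OLD=729/16 → NEW=0, ERR=729/16
(0,2): OLD=14831/256 → NEW=0, ERR=14831/256
(0,3): OLD=308617/4096 → NEW=0, ERR=308617/4096
(1,0): OLD=23611/256 → NEW=0, ERR=23611/256
(1,1): OLD=295709/2048 → NEW=255, ERR=-226531/2048
(1,2): OLD=3977185/65536 → NEW=0, ERR=3977185/65536
(1,3): OLD=138115319/1048576 → NEW=255, ERR=-129271561/1048576
(2,0): OLD=3967631/32768 → NEW=0, ERR=3967631/32768
(2,1): OLD=149475477/1048576 → NEW=255, ERR=-117911403/1048576
(2,2): OLD=108505577/2097152 → NEW=0, ERR=108505577/2097152
(2,3): OLD=3117308709/33554432 → NEW=0, ERR=3117308709/33554432
(3,0): OLD=2529233695/16777216 → NEW=255, ERR=-1748956385/16777216
(3,1): OLD=22688401473/268435456 → NEW=0, ERR=22688401473/268435456
(3,2): OLD=882777825471/4294967296 → NEW=255, ERR=-212438835009/4294967296
(3,3): OLD=11175585614265/68719476736 → NEW=255, ERR=-6347880953415/68719476736
(4,0): OLD=696947839603/4294967296 → NEW=255, ERR=-398268820877/4294967296
(4,1): OLD=4880945515353/34359738368 → NEW=255, ERR=-3880787768487/34359738368
(4,2): OLD=101255917451449/1099511627776 → NEW=0, ERR=101255917451449/1099511627776
(4,3): OLD=3365946650252767/17592186044416 → NEW=255, ERR=-1120060791073313/17592186044416
(5,0): OLD=87325848962051/549755813888 → NEW=255, ERR=-52861883579389/549755813888
(5,1): OLD=2429624474201333/17592186044416 → NEW=255, ERR=-2056382967124747/17592186044416
(5,2): OLD=1527367715885889/8796093022208 → NEW=255, ERR=-715636004777151/8796093022208
(5,3): OLD=47643906556610169/281474976710656 → NEW=255, ERR=-24132212504607111/281474976710656
(6,0): OLD=57149068787140799/281474976710656 → NEW=255, ERR=-14627050274076481/281474976710656
(6,1): OLD=718197580429150249/4503599627370496 → NEW=255, ERR=-430220324550326231/4503599627370496
(6,2): OLD=11413990231557189327/72057594037927936 → NEW=255, ERR=-6960696248114434353/72057594037927936
(6,3): OLD=208518387780913415337/1152921504606846976 → NEW=255, ERR=-85476595893832563543/1152921504606846976
Row 0: ....
Row 1: .#.#
Row 2: .#..
Row 3: #.##
Row 4: ##.#
Row 5: ####
Row 6: ####

Answer: ....
.#.#
.#..
#.##
##.#
####
####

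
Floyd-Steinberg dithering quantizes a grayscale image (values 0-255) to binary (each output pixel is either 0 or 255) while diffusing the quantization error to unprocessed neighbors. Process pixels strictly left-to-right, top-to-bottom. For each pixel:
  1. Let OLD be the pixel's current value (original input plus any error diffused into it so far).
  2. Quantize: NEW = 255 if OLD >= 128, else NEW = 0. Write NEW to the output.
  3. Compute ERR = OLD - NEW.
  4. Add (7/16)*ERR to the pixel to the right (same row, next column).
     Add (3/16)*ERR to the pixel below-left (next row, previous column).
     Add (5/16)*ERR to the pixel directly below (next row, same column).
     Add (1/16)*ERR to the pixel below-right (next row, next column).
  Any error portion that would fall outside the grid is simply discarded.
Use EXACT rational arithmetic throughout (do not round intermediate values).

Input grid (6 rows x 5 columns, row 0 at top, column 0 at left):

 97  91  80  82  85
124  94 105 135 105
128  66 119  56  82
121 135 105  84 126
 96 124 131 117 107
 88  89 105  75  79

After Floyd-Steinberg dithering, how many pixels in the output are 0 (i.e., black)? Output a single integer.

(0,0): OLD=97 → NEW=0, ERR=97
(0,1): OLD=2135/16 → NEW=255, ERR=-1945/16
(0,2): OLD=6865/256 → NEW=0, ERR=6865/256
(0,3): OLD=383927/4096 → NEW=0, ERR=383927/4096
(0,4): OLD=8258049/65536 → NEW=0, ERR=8258049/65536
(1,0): OLD=33669/256 → NEW=255, ERR=-31611/256
(1,1): OLD=26787/2048 → NEW=0, ERR=26787/2048
(1,2): OLD=8459359/65536 → NEW=255, ERR=-8252321/65536
(1,3): OLD=35259315/262144 → NEW=255, ERR=-31587405/262144
(1,4): OLD=409022393/4194304 → NEW=0, ERR=409022393/4194304
(2,0): OLD=3010225/32768 → NEW=0, ERR=3010225/32768
(2,1): OLD=82785707/1048576 → NEW=0, ERR=82785707/1048576
(2,2): OLD=1550469057/16777216 → NEW=0, ERR=1550469057/16777216
(2,3): OLD=18573373875/268435456 → NEW=0, ERR=18573373875/268435456
(2,4): OLD=580742598437/4294967296 → NEW=255, ERR=-514474062043/4294967296
(3,0): OLD=2760036257/16777216 → NEW=255, ERR=-1518153823/16777216
(3,1): OLD=19213604365/134217728 → NEW=255, ERR=-15011916275/134217728
(3,2): OLD=441755525407/4294967296 → NEW=0, ERR=441755525407/4294967296
(3,3): OLD=1150511565767/8589934592 → NEW=255, ERR=-1039921755193/8589934592
(3,4): OLD=5487463194691/137438953472 → NEW=0, ERR=5487463194691/137438953472
(4,0): OLD=100396528463/2147483648 → NEW=0, ERR=100396528463/2147483648
(4,1): OLD=8461479107279/68719476736 → NEW=0, ERR=8461479107279/68719476736
(4,2): OLD=205962595764737/1099511627776 → NEW=255, ERR=-74412869318143/1099511627776
(4,3): OLD=1116634289822927/17592186044416 → NEW=0, ERR=1116634289822927/17592186044416
(4,4): OLD=39316479226767657/281474976710656 → NEW=255, ERR=-32459639834449623/281474976710656
(5,0): OLD=138204905120205/1099511627776 → NEW=0, ERR=138204905120205/1099511627776
(5,1): OLD=1519110818497703/8796093022208 → NEW=255, ERR=-723892902165337/8796093022208
(5,2): OLD=18983383899784927/281474976710656 → NEW=0, ERR=18983383899784927/281474976710656
(5,3): OLD=110888947122080593/1125899906842624 → NEW=0, ERR=110888947122080593/1125899906842624
(5,4): OLD=1621631909963315755/18014398509481984 → NEW=0, ERR=1621631909963315755/18014398509481984
Output grid:
  Row 0: .#...  (4 black, running=4)
  Row 1: #.##.  (2 black, running=6)
  Row 2: ....#  (4 black, running=10)
  Row 3: ##.#.  (2 black, running=12)
  Row 4: ..#.#  (3 black, running=15)
  Row 5: .#...  (4 black, running=19)

Answer: 19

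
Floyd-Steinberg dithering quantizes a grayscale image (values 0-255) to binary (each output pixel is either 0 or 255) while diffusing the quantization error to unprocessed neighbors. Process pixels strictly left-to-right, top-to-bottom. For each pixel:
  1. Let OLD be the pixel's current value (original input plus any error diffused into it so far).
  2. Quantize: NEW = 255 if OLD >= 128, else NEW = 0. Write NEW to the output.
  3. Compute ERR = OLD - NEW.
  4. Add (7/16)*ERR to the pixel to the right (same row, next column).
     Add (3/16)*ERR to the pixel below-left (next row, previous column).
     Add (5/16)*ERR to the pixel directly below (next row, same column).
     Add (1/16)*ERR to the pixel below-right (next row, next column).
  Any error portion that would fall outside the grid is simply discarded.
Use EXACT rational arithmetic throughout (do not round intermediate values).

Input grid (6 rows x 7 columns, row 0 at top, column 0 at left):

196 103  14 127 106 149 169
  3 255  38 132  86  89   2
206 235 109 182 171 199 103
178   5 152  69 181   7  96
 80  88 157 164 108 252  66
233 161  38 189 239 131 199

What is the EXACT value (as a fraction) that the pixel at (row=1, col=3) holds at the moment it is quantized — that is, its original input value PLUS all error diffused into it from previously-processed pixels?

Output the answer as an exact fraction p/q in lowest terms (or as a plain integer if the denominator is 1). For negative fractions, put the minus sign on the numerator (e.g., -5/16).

(0,0): OLD=196 → NEW=255, ERR=-59
(0,1): OLD=1235/16 → NEW=0, ERR=1235/16
(0,2): OLD=12229/256 → NEW=0, ERR=12229/256
(0,3): OLD=605795/4096 → NEW=255, ERR=-438685/4096
(0,4): OLD=3876021/65536 → NEW=0, ERR=3876021/65536
(0,5): OLD=183369971/1048576 → NEW=255, ERR=-84016909/1048576
(0,6): OLD=2247231141/16777216 → NEW=255, ERR=-2030958939/16777216
(1,0): OLD=-247/256 → NEW=0, ERR=-247/256
(1,1): OLD=581567/2048 → NEW=255, ERR=59327/2048
(1,2): OLD=3299371/65536 → NEW=0, ERR=3299371/65536
(1,3): OLD=35292879/262144 → NEW=255, ERR=-31553841/262144
Target (1,3): original=132, with diffused error = 35292879/262144

Answer: 35292879/262144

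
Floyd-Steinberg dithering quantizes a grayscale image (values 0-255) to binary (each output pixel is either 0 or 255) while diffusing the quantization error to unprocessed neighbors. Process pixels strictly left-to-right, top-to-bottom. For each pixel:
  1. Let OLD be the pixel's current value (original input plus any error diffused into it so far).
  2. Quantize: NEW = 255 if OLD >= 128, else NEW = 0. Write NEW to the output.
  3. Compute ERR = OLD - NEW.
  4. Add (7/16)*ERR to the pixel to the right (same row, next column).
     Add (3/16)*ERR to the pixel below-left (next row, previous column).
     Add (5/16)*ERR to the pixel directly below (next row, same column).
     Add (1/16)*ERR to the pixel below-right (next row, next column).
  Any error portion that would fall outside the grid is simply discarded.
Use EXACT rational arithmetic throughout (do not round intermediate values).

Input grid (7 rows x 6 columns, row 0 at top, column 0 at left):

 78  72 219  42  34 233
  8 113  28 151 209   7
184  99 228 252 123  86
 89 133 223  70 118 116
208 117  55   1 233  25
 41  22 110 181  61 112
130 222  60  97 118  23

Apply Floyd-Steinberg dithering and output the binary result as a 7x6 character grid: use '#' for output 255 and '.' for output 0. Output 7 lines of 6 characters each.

(0,0): OLD=78 → NEW=0, ERR=78
(0,1): OLD=849/8 → NEW=0, ERR=849/8
(0,2): OLD=33975/128 → NEW=255, ERR=1335/128
(0,3): OLD=95361/2048 → NEW=0, ERR=95361/2048
(0,4): OLD=1781639/32768 → NEW=0, ERR=1781639/32768
(0,5): OLD=134630577/524288 → NEW=255, ERR=937137/524288
(1,0): OLD=6691/128 → NEW=0, ERR=6691/128
(1,1): OLD=180085/1024 → NEW=255, ERR=-81035/1024
(1,2): OLD=393241/32768 → NEW=0, ERR=393241/32768
(1,3): OLD=23808933/131072 → NEW=255, ERR=-9614427/131072
(1,4): OLD=1653770063/8388608 → NEW=255, ERR=-485324977/8388608
(1,5): OLD=-1926680199/134217728 → NEW=0, ERR=-1926680199/134217728
(2,0): OLD=3039191/16384 → NEW=255, ERR=-1138729/16384
(2,1): OLD=25889325/524288 → NEW=0, ERR=25889325/524288
(2,2): OLD=1968424135/8388608 → NEW=255, ERR=-170670905/8388608
(2,3): OLD=14098124623/67108864 → NEW=255, ERR=-3014635697/67108864
(2,4): OLD=167484376941/2147483648 → NEW=0, ERR=167484376941/2147483648
(2,5): OLD=3848950528203/34359738368 → NEW=0, ERR=3848950528203/34359738368
(3,0): OLD=642057447/8388608 → NEW=0, ERR=642057447/8388608
(3,1): OLD=11660731995/67108864 → NEW=255, ERR=-5452028325/67108864
(3,2): OLD=94361659393/536870912 → NEW=255, ERR=-42540423167/536870912
(3,3): OLD=1190469504707/34359738368 → NEW=0, ERR=1190469504707/34359738368
(3,4): OLD=48303290417379/274877906944 → NEW=255, ERR=-21790575853341/274877906944
(3,5): OLD=533035385691245/4398046511104 → NEW=0, ERR=533035385691245/4398046511104
(4,0): OLD=232664512297/1073741824 → NEW=255, ERR=-41139652823/1073741824
(4,1): OLD=1112845672981/17179869184 → NEW=0, ERR=1112845672981/17179869184
(4,2): OLD=32983443783855/549755813888 → NEW=0, ERR=32983443783855/549755813888
(4,3): OLD=160612911442699/8796093022208 → NEW=0, ERR=160612911442699/8796093022208
(4,4): OLD=33932605537708219/140737488355328 → NEW=255, ERR=-1955453992900421/140737488355328
(4,5): OLD=116735704265516861/2251799813685248 → NEW=0, ERR=116735704265516861/2251799813685248
(5,0): OLD=11317358977807/274877906944 → NEW=0, ERR=11317358977807/274877906944
(5,1): OLD=607899208961023/8796093022208 → NEW=0, ERR=607899208961023/8796093022208
(5,2): OLD=11713354701708005/70368744177664 → NEW=255, ERR=-6230675063596315/70368744177664
(5,3): OLD=335772747932063015/2251799813685248 → NEW=255, ERR=-238436204557675225/2251799813685248
(5,4): OLD=95448860618365415/4503599627370496 → NEW=0, ERR=95448860618365415/4503599627370496
(5,5): OLD=9843375071458841875/72057594037927936 → NEW=255, ERR=-8531311408212781805/72057594037927936
(6,0): OLD=21930348549524829/140737488355328 → NEW=255, ERR=-13957710981083811/140737488355328
(6,1): OLD=419237955902479513/2251799813685248 → NEW=255, ERR=-154970996587258727/2251799813685248
(6,2): OLD=-119915895331846799/9007199254740992 → NEW=0, ERR=-119915895331846799/9007199254740992
(6,3): OLD=8146204640451451661/144115188075855872 → NEW=0, ERR=8146204640451451661/144115188075855872
(6,4): OLD=277936939728346609133/2305843009213693952 → NEW=0, ERR=277936939728346609133/2305843009213693952
(6,5): OLD=1477968796811623641947/36893488147419103232 → NEW=0, ERR=1477968796811623641947/36893488147419103232
Row 0: ..#..#
Row 1: .#.##.
Row 2: #.##..
Row 3: .##.#.
Row 4: #...#.
Row 5: ..##.#
Row 6: ##....

Answer: ..#..#
.#.##.
#.##..
.##.#.
#...#.
..##.#
##....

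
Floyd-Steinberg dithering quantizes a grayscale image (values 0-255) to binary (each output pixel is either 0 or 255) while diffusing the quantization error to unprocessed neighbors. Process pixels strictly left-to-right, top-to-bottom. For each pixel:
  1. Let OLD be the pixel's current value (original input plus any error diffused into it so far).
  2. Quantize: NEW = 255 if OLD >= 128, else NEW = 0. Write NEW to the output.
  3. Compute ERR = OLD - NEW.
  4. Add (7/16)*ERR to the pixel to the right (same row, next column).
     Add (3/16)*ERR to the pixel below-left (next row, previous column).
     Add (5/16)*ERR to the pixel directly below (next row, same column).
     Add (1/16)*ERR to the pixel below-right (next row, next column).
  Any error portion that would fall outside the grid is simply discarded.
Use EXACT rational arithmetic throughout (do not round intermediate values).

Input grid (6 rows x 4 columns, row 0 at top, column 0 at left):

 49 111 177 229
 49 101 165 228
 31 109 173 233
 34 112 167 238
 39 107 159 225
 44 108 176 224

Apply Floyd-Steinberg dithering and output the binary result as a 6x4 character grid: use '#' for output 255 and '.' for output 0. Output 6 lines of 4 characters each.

(0,0): OLD=49 → NEW=0, ERR=49
(0,1): OLD=2119/16 → NEW=255, ERR=-1961/16
(0,2): OLD=31585/256 → NEW=0, ERR=31585/256
(0,3): OLD=1159079/4096 → NEW=255, ERR=114599/4096
(1,0): OLD=10581/256 → NEW=0, ERR=10581/256
(1,1): OLD=219091/2048 → NEW=0, ERR=219091/2048
(1,2): OLD=16249295/65536 → NEW=255, ERR=-462385/65536
(1,3): OLD=253092313/1048576 → NEW=255, ERR=-14294567/1048576
(2,0): OLD=2096321/32768 → NEW=0, ERR=2096321/32768
(2,1): OLD=180019419/1048576 → NEW=255, ERR=-87367461/1048576
(2,2): OLD=290398279/2097152 → NEW=255, ERR=-244375481/2097152
(2,3): OLD=5949812299/33554432 → NEW=255, ERR=-2606567861/33554432
(3,0): OLD=643734321/16777216 → NEW=0, ERR=643734321/16777216
(3,1): OLD=22789819247/268435456 → NEW=0, ERR=22789819247/268435456
(3,2): OLD=635464266641/4294967296 → NEW=255, ERR=-459752393839/4294967296
(3,3): OLD=10968284290167/68719476736 → NEW=255, ERR=-6555182277513/68719476736
(4,0): OLD=287371927965/4294967296 → NEW=0, ERR=287371927965/4294967296
(4,1): OLD=4986655925463/34359738368 → NEW=255, ERR=-3775077358377/34359738368
(4,2): OLD=71359721186679/1099511627776 → NEW=0, ERR=71359721186679/1099511627776
(4,3): OLD=3815648713276529/17592186044416 → NEW=255, ERR=-670358728049551/17592186044416
(5,0): OLD=24358900854541/549755813888 → NEW=0, ERR=24358900854541/549755813888
(5,1): OLD=1924614704539259/17592186044416 → NEW=0, ERR=1924614704539259/17592186044416
(5,2): OLD=2024273773004591/8796093022208 → NEW=255, ERR=-218729947658449/8796093022208
(5,3): OLD=57778137414707767/281474976710656 → NEW=255, ERR=-13997981646509513/281474976710656
Row 0: .#.#
Row 1: ..##
Row 2: .###
Row 3: ..##
Row 4: .#.#
Row 5: ..##

Answer: .#.#
..##
.###
..##
.#.#
..##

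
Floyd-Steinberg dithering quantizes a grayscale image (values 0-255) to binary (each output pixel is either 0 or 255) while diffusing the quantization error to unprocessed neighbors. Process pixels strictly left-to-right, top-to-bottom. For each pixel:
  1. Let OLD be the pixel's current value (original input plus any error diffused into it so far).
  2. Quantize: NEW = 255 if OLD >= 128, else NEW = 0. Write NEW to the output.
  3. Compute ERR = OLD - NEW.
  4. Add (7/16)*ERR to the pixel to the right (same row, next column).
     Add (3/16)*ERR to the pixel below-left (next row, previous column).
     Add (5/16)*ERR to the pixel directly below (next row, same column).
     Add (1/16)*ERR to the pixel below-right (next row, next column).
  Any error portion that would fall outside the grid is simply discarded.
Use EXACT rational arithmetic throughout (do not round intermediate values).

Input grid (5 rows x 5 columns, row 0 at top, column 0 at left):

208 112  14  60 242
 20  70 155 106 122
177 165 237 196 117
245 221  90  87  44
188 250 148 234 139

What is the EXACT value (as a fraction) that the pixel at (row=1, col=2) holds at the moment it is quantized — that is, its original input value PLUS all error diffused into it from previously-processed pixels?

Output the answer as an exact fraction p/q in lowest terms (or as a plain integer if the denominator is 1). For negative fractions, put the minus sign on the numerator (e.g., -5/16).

(0,0): OLD=208 → NEW=255, ERR=-47
(0,1): OLD=1463/16 → NEW=0, ERR=1463/16
(0,2): OLD=13825/256 → NEW=0, ERR=13825/256
(0,3): OLD=342535/4096 → NEW=0, ERR=342535/4096
(0,4): OLD=18257457/65536 → NEW=255, ERR=1545777/65536
(1,0): OLD=5749/256 → NEW=0, ERR=5749/256
(1,1): OLD=236723/2048 → NEW=0, ERR=236723/2048
(1,2): OLD=15980335/65536 → NEW=255, ERR=-731345/65536
Target (1,2): original=155, with diffused error = 15980335/65536

Answer: 15980335/65536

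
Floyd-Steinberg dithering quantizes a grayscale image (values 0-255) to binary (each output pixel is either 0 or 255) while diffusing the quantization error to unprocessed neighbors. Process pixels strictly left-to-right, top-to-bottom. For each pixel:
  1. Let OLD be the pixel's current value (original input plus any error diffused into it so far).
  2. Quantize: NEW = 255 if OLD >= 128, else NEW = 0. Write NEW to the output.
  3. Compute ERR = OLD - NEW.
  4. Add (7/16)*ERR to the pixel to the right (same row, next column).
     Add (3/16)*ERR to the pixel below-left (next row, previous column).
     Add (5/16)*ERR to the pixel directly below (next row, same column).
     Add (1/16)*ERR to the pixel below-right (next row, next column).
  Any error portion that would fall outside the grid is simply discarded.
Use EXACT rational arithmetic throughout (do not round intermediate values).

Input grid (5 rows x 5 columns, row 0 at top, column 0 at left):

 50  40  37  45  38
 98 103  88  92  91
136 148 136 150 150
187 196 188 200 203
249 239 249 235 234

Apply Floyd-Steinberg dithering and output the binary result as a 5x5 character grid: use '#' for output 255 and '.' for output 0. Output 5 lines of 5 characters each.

(0,0): OLD=50 → NEW=0, ERR=50
(0,1): OLD=495/8 → NEW=0, ERR=495/8
(0,2): OLD=8201/128 → NEW=0, ERR=8201/128
(0,3): OLD=149567/2048 → NEW=0, ERR=149567/2048
(0,4): OLD=2292153/32768 → NEW=0, ERR=2292153/32768
(1,0): OLD=16029/128 → NEW=0, ERR=16029/128
(1,1): OLD=196875/1024 → NEW=255, ERR=-64245/1024
(1,2): OLD=3215655/32768 → NEW=0, ERR=3215655/32768
(1,3): OLD=22921339/131072 → NEW=255, ERR=-10502021/131072
(1,4): OLD=172742033/2097152 → NEW=0, ERR=172742033/2097152
(2,0): OLD=2676649/16384 → NEW=255, ERR=-1501271/16384
(2,1): OLD=60048019/524288 → NEW=0, ERR=60048019/524288
(2,2): OLD=1659521529/8388608 → NEW=255, ERR=-479573511/8388608
(2,3): OLD=16311109979/134217728 → NEW=0, ERR=16311109979/134217728
(2,4): OLD=480823698109/2147483648 → NEW=255, ERR=-66784632131/2147483648
(3,0): OLD=1508610393/8388608 → NEW=255, ERR=-630484647/8388608
(3,1): OLD=12244876197/67108864 → NEW=255, ERR=-4867884123/67108864
(3,2): OLD=361516290023/2147483648 → NEW=255, ERR=-186092040217/2147483648
(3,3): OLD=818883434399/4294967296 → NEW=255, ERR=-276333226081/4294967296
(3,4): OLD=11869830392859/68719476736 → NEW=255, ERR=-5653636174821/68719476736
(4,0): OLD=227538675927/1073741824 → NEW=255, ERR=-46265489193/1073741824
(4,1): OLD=6065718971287/34359738368 → NEW=255, ERR=-2696014312553/34359738368
(4,2): OLD=94005380155961/549755813888 → NEW=255, ERR=-46182352385479/549755813888
(4,3): OLD=1383625298337431/8796093022208 → NEW=255, ERR=-859378422325609/8796093022208
(4,4): OLD=22732665719968161/140737488355328 → NEW=255, ERR=-13155393810640479/140737488355328
Row 0: .....
Row 1: .#.#.
Row 2: #.#.#
Row 3: #####
Row 4: #####

Answer: .....
.#.#.
#.#.#
#####
#####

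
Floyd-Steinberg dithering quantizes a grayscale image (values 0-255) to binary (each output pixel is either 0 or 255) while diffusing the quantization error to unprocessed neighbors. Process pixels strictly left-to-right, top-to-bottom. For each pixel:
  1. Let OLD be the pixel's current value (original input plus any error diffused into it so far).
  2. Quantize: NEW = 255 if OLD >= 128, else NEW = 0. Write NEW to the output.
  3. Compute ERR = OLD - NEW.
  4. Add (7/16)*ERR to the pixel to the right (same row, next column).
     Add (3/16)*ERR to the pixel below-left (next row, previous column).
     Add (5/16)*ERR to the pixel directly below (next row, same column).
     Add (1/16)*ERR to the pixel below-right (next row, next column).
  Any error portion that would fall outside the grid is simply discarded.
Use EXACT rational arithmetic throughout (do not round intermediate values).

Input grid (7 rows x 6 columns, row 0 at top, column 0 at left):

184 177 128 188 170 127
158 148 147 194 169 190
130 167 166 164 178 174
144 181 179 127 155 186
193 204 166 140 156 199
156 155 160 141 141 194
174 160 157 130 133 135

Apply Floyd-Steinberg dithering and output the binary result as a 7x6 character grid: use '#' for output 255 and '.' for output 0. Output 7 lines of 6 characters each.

(0,0): OLD=184 → NEW=255, ERR=-71
(0,1): OLD=2335/16 → NEW=255, ERR=-1745/16
(0,2): OLD=20553/256 → NEW=0, ERR=20553/256
(0,3): OLD=913919/4096 → NEW=255, ERR=-130561/4096
(0,4): OLD=10227193/65536 → NEW=255, ERR=-6484487/65536
(0,5): OLD=87777743/1048576 → NEW=0, ERR=87777743/1048576
(1,0): OLD=29533/256 → NEW=0, ERR=29533/256
(1,1): OLD=358411/2048 → NEW=255, ERR=-163829/2048
(1,2): OLD=8146023/65536 → NEW=0, ERR=8146023/65536
(1,3): OLD=58952283/262144 → NEW=255, ERR=-7894437/262144
(1,4): OLD=2325455921/16777216 → NEW=255, ERR=-1952734159/16777216
(1,5): OLD=42695788295/268435456 → NEW=255, ERR=-25755252985/268435456
(2,0): OLD=4949673/32768 → NEW=255, ERR=-3406167/32768
(2,1): OLD=133211731/1048576 → NEW=0, ERR=133211731/1048576
(2,2): OLD=4190568121/16777216 → NEW=255, ERR=-87621959/16777216
(2,3): OLD=18555510321/134217728 → NEW=255, ERR=-15670010319/134217728
(2,4): OLD=303555639059/4294967296 → NEW=0, ERR=303555639059/4294967296
(2,5): OLD=11521758241973/68719476736 → NEW=255, ERR=-6001708325707/68719476736
(3,0): OLD=2270567577/16777216 → NEW=255, ERR=-2007622503/16777216
(3,1): OLD=21591787557/134217728 → NEW=255, ERR=-12633733083/134217728
(3,2): OLD=131249816831/1073741824 → NEW=0, ERR=131249816831/1073741824
(3,3): OLD=10783402461373/68719476736 → NEW=255, ERR=-6740064106307/68719476736
(3,4): OLD=60750067212701/549755813888 → NEW=0, ERR=60750067212701/549755813888
(3,5): OLD=1860110561390867/8796093022208 → NEW=255, ERR=-382893159272173/8796093022208
(4,0): OLD=296258244695/2147483648 → NEW=255, ERR=-251350085545/2147483648
(4,1): OLD=4769760602219/34359738368 → NEW=255, ERR=-3991972681621/34359738368
(4,2): OLD=141942590396625/1099511627776 → NEW=255, ERR=-138432874686255/1099511627776
(4,3): OLD=1453571010621045/17592186044416 → NEW=0, ERR=1453571010621045/17592186044416
(4,4): OLD=59782288828394181/281474976710656 → NEW=255, ERR=-11993830232823099/281474976710656
(4,5): OLD=782100643146322243/4503599627370496 → NEW=255, ERR=-366317261833154237/4503599627370496
(5,0): OLD=53677982078065/549755813888 → NEW=0, ERR=53677982078065/549755813888
(5,1): OLD=2295575089060225/17592186044416 → NEW=255, ERR=-2190432352265855/17592186044416
(5,2): OLD=10472581425908379/140737488355328 → NEW=0, ERR=10472581425908379/140737488355328
(5,3): OLD=826489061653490265/4503599627370496 → NEW=255, ERR=-321928843325986215/4503599627370496
(5,4): OLD=777534353832451545/9007199254740992 → NEW=0, ERR=777534353832451545/9007199254740992
(5,5): OLD=29354111777761318445/144115188075855872 → NEW=255, ERR=-7395261181581928915/144115188075855872
(6,0): OLD=50993826023346979/281474976710656 → NEW=255, ERR=-20782293037870301/281474976710656
(6,1): OLD=490183916312338407/4503599627370496 → NEW=0, ERR=490183916312338407/4503599627370496
(6,2): OLD=3723351373532094479/18014398509481984 → NEW=255, ERR=-870320246385811441/18014398509481984
(6,3): OLD=30944826854013104115/288230376151711744 → NEW=0, ERR=30944826854013104115/288230376151711744
(6,4): OLD=889398511979771875987/4611686018427387904 → NEW=255, ERR=-286581422719212039533/4611686018427387904
(6,5): OLD=7170027640877780160549/73786976294838206464 → NEW=0, ERR=7170027640877780160549/73786976294838206464
Row 0: ##.##.
Row 1: .#.###
Row 2: #.##.#
Row 3: ##.#.#
Row 4: ###.##
Row 5: .#.#.#
Row 6: #.#.#.

Answer: ##.##.
.#.###
#.##.#
##.#.#
###.##
.#.#.#
#.#.#.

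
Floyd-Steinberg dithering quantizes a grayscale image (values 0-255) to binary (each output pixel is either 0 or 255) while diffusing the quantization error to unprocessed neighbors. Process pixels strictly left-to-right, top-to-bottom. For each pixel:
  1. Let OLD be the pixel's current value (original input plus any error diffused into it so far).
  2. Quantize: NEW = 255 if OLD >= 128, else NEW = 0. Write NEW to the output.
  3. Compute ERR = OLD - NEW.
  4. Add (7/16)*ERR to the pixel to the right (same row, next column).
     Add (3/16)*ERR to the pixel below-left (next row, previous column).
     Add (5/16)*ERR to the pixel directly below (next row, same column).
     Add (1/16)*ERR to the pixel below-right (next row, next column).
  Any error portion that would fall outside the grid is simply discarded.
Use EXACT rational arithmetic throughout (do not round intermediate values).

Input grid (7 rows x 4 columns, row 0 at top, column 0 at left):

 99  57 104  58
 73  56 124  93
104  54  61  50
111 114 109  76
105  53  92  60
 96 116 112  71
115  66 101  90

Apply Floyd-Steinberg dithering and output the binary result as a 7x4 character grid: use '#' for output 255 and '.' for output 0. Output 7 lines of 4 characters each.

Answer: ..#.
..#.
#...
.#.#
..#.
#...
.#.#

Derivation:
(0,0): OLD=99 → NEW=0, ERR=99
(0,1): OLD=1605/16 → NEW=0, ERR=1605/16
(0,2): OLD=37859/256 → NEW=255, ERR=-27421/256
(0,3): OLD=45621/4096 → NEW=0, ERR=45621/4096
(1,0): OLD=31423/256 → NEW=0, ERR=31423/256
(1,1): OLD=260409/2048 → NEW=0, ERR=260409/2048
(1,2): OLD=10126253/65536 → NEW=255, ERR=-6585427/65536
(1,3): OLD=48049483/1048576 → NEW=0, ERR=48049483/1048576
(2,0): OLD=5446019/32768 → NEW=255, ERR=-2909821/32768
(2,1): OLD=45839057/1048576 → NEW=0, ERR=45839057/1048576
(2,2): OLD=136865909/2097152 → NEW=0, ERR=136865909/2097152
(2,3): OLD=2905544129/33554432 → NEW=0, ERR=2905544129/33554432
(3,0): OLD=1534216787/16777216 → NEW=0, ERR=1534216787/16777216
(3,1): OLD=46803237517/268435456 → NEW=255, ERR=-21647803763/268435456
(3,2): OLD=485678848371/4294967296 → NEW=0, ERR=485678848371/4294967296
(3,3): OLD=10762281794725/68719476736 → NEW=255, ERR=-6761184772955/68719476736
(4,0): OLD=508765497751/4294967296 → NEW=0, ERR=508765497751/4294967296
(4,1): OLD=3660731246405/34359738368 → NEW=0, ERR=3660731246405/34359738368
(4,2): OLD=165434222992549/1099511627776 → NEW=255, ERR=-114941242090331/1099511627776
(4,3): OLD=-165618528620781/17592186044416 → NEW=0, ERR=-165618528620781/17592186044416
(5,0): OLD=84109371782503/549755813888 → NEW=255, ERR=-56078360758937/549755813888
(5,1): OLD=1626733771105201/17592186044416 → NEW=0, ERR=1626733771105201/17592186044416
(5,2): OLD=1096702288575013/8796093022208 → NEW=0, ERR=1096702288575013/8796093022208
(5,3): OLD=32671402869957557/281474976710656 → NEW=0, ERR=32671402869957557/281474976710656
(6,0): OLD=28277285913611123/281474976710656 → NEW=0, ERR=28277285913611123/281474976710656
(6,1): OLD=701888577484772181/4503599627370496 → NEW=255, ERR=-446529327494704299/4503599627370496
(6,2): OLD=8944340747280718915/72057594037927936 → NEW=0, ERR=8944340747280718915/72057594037927936
(6,3): OLD=217176901467133439701/1152921504606846976 → NEW=255, ERR=-76818082207612539179/1152921504606846976
Row 0: ..#.
Row 1: ..#.
Row 2: #...
Row 3: .#.#
Row 4: ..#.
Row 5: #...
Row 6: .#.#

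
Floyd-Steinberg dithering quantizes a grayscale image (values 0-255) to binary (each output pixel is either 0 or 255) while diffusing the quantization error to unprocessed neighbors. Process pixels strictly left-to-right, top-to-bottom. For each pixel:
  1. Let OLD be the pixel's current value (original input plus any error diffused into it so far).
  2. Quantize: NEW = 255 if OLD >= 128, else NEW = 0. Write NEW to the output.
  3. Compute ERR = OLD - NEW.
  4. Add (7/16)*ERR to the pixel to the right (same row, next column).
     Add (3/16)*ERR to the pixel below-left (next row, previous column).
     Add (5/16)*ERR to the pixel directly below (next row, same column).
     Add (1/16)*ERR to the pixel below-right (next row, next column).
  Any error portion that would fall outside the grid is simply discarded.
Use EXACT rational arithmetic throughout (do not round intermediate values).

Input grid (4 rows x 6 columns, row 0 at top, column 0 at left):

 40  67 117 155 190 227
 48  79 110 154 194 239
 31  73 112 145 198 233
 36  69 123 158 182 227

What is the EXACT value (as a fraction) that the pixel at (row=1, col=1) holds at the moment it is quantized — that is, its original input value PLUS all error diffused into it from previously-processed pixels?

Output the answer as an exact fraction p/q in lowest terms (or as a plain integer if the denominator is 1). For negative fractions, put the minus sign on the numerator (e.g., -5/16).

(0,0): OLD=40 → NEW=0, ERR=40
(0,1): OLD=169/2 → NEW=0, ERR=169/2
(0,2): OLD=4927/32 → NEW=255, ERR=-3233/32
(0,3): OLD=56729/512 → NEW=0, ERR=56729/512
(0,4): OLD=1953583/8192 → NEW=255, ERR=-135377/8192
(0,5): OLD=28805705/131072 → NEW=255, ERR=-4617655/131072
(1,0): OLD=2443/32 → NEW=0, ERR=2443/32
(1,1): OLD=31325/256 → NEW=0, ERR=31325/256
Target (1,1): original=79, with diffused error = 31325/256

Answer: 31325/256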